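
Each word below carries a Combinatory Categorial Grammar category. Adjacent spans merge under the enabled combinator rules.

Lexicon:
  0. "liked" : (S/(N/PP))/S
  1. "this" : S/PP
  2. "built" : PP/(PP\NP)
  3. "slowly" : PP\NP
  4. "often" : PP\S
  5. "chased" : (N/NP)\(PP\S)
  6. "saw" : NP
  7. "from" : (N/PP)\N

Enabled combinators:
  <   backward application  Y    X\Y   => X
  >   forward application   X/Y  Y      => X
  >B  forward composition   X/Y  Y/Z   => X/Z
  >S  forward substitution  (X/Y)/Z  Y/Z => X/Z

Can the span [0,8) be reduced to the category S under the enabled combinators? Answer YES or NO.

[0,8] S   >
  [0,4] S/(N/PP)   >
    [0,1] "liked" : (S/(N/PP))/S
    [1,4] S   >
      [1,2] "this" : S/PP
      [2,4] PP   >
        [2,3] "built" : PP/(PP\NP)
        [3,4] "slowly" : PP\NP
  [4,8] N/PP   <
    [4,7] N   >
      [4,6] N/NP   <
        [4,5] "often" : PP\S
        [5,6] "chased" : (N/NP)\(PP\S)
      [6,7] "saw" : NP
    [7,8] "from" : (N/PP)\N

YES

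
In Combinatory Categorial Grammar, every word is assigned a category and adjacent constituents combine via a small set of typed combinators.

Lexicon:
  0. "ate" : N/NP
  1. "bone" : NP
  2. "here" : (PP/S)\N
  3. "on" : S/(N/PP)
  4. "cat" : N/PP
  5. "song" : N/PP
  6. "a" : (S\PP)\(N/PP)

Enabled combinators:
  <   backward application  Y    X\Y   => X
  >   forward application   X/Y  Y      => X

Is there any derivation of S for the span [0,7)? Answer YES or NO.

[0,7] S   <
  [0,5] PP   >
    [0,3] PP/S   <
      [0,2] N   >
        [0,1] "ate" : N/NP
        [1,2] "bone" : NP
      [2,3] "here" : (PP/S)\N
    [3,5] S   >
      [3,4] "on" : S/(N/PP)
      [4,5] "cat" : N/PP
  [5,7] S\PP   <
    [5,6] "song" : N/PP
    [6,7] "a" : (S\PP)\(N/PP)

YES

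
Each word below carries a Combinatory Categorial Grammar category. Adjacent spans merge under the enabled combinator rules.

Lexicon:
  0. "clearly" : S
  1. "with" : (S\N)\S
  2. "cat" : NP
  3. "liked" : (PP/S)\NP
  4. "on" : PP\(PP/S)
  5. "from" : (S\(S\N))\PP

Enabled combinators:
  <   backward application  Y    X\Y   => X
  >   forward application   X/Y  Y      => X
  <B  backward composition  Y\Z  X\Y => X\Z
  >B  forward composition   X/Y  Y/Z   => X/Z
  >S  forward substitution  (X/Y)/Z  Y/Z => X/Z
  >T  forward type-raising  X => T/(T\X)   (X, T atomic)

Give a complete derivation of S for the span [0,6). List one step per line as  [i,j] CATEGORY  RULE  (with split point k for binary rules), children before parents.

[0,1] S  lex  "clearly"
[1,2] (S\N)\S  lex  "with"
[0,2] S\N  <  k=1
[2,3] NP  lex  "cat"
[3,4] (PP/S)\NP  lex  "liked"
[2,4] PP/S  <  k=3
[4,5] PP\(PP/S)  lex  "on"
[2,5] PP  <  k=4
[5,6] (S\(S\N))\PP  lex  "from"
[2,6] S\(S\N)  <  k=5
[0,6] S  <  k=2

[0,6] S   <
  [0,2] S\N   <
    [0,1] "clearly" : S
    [1,2] "with" : (S\N)\S
  [2,6] S\(S\N)   <
    [2,5] PP   <
      [2,4] PP/S   <
        [2,3] "cat" : NP
        [3,4] "liked" : (PP/S)\NP
      [4,5] "on" : PP\(PP/S)
    [5,6] "from" : (S\(S\N))\PP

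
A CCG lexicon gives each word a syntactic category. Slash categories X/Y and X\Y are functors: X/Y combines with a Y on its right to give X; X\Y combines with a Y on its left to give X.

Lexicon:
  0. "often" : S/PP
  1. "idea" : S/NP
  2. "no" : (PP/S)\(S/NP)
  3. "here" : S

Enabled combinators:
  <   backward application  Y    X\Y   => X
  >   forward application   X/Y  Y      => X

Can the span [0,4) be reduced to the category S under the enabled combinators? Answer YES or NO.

[0,4] S   >
  [0,1] "often" : S/PP
  [1,4] PP   >
    [1,3] PP/S   <
      [1,2] "idea" : S/NP
      [2,3] "no" : (PP/S)\(S/NP)
    [3,4] "here" : S

YES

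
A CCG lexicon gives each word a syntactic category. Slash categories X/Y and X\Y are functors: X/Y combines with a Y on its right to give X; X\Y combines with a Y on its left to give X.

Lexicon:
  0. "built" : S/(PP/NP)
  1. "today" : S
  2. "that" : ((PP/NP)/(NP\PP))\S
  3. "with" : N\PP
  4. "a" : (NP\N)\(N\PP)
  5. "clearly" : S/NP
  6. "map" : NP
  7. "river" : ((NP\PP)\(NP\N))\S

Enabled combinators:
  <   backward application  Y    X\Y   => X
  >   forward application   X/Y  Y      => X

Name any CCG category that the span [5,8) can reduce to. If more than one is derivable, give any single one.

[0,8] S   >
  [0,1] "built" : S/(PP/NP)
  [1,8] PP/NP   >
    [1,3] (PP/NP)/(NP\PP)   <
      [1,2] "today" : S
      [2,3] "that" : ((PP/NP)/(NP\PP))\S
    [3,8] NP\PP   <
      [3,5] NP\N   <
        [3,4] "with" : N\PP
        [4,5] "a" : (NP\N)\(N\PP)
      [5,8] (NP\PP)\(NP\N)   <
        [5,7] S   >
          [5,6] "clearly" : S/NP
          [6,7] "map" : NP
        [7,8] "river" : ((NP\PP)\(NP\N))\S

(NP\PP)\(NP\N)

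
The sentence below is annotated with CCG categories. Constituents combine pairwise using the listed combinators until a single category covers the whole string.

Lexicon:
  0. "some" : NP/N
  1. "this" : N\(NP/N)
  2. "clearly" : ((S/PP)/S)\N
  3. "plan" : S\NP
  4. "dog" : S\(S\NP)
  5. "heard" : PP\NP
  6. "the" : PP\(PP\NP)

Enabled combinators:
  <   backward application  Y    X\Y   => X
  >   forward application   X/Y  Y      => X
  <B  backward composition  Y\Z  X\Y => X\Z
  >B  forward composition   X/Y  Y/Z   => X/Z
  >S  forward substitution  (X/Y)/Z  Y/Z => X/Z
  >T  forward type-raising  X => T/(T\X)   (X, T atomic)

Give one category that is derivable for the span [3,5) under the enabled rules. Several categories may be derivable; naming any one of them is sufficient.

S

[0,7] S   >
  [0,5] S/PP   >
    [0,3] (S/PP)/S   <
      [0,2] N   <
        [0,1] "some" : NP/N
        [1,2] "this" : N\(NP/N)
      [2,3] "clearly" : ((S/PP)/S)\N
    [3,5] S   <
      [3,4] "plan" : S\NP
      [4,5] "dog" : S\(S\NP)
  [5,7] PP   <
    [5,6] "heard" : PP\NP
    [6,7] "the" : PP\(PP\NP)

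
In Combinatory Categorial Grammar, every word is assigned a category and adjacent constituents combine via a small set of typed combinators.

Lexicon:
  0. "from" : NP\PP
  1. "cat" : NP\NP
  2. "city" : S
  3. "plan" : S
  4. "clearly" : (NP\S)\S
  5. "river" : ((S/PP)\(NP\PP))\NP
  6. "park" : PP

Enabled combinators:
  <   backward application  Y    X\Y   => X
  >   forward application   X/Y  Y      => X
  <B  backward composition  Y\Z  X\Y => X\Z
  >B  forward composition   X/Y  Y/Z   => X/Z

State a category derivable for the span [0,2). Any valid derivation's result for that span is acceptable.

NP\PP

[0,7] S   >
  [0,6] S/PP   <
    [0,2] NP\PP   <B
      [0,1] "from" : NP\PP
      [1,2] "cat" : NP\NP
    [2,6] (S/PP)\(NP\PP)   <
      [2,5] NP   <
        [2,3] "city" : S
        [3,5] NP\S   <
          [3,4] "plan" : S
          [4,5] "clearly" : (NP\S)\S
      [5,6] "river" : ((S/PP)\(NP\PP))\NP
  [6,7] "park" : PP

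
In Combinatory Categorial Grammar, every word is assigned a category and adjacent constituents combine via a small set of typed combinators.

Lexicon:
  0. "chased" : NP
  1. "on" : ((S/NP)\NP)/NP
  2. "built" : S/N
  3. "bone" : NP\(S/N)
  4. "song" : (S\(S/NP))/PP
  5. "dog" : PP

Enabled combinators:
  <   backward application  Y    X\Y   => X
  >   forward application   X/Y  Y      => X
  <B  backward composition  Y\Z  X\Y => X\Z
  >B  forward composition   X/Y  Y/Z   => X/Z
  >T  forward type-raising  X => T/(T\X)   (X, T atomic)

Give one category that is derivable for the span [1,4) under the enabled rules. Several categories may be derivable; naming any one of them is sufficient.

[0,6] S   <
  [0,4] S/NP   <
    [0,1] "chased" : NP
    [1,4] (S/NP)\NP   >
      [1,2] "on" : ((S/NP)\NP)/NP
      [2,4] NP   <
        [2,3] "built" : S/N
        [3,4] "bone" : NP\(S/N)
  [4,6] S\(S/NP)   >
    [4,5] "song" : (S\(S/NP))/PP
    [5,6] "dog" : PP

(S/NP)\NP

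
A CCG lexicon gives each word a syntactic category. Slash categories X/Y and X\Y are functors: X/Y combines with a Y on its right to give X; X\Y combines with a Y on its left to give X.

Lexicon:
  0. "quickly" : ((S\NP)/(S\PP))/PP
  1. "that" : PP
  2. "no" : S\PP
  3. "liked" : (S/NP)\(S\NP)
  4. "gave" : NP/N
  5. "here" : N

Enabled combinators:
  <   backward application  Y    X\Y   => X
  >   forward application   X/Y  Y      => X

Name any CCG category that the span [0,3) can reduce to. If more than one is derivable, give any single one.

[0,6] S   >
  [0,4] S/NP   <
    [0,3] S\NP   >
      [0,2] (S\NP)/(S\PP)   >
        [0,1] "quickly" : ((S\NP)/(S\PP))/PP
        [1,2] "that" : PP
      [2,3] "no" : S\PP
    [3,4] "liked" : (S/NP)\(S\NP)
  [4,6] NP   >
    [4,5] "gave" : NP/N
    [5,6] "here" : N

S\NP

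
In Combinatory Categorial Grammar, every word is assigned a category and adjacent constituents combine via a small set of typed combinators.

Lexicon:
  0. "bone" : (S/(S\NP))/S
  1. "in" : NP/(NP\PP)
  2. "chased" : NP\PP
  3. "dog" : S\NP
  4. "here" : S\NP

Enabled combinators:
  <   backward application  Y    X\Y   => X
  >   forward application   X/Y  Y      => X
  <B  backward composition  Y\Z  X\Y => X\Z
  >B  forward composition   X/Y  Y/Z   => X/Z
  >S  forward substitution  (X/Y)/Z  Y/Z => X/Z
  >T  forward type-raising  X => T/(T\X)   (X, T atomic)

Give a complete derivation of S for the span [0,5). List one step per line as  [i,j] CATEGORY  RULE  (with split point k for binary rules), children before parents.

[0,5] S   >
  [0,4] S/(S\NP)   >
    [0,1] "bone" : (S/(S\NP))/S
    [1,4] S   <
      [1,3] NP   >
        [1,2] "in" : NP/(NP\PP)
        [2,3] "chased" : NP\PP
      [3,4] "dog" : S\NP
  [4,5] "here" : S\NP

[0,1] (S/(S\NP))/S  lex  "bone"
[1,2] NP/(NP\PP)  lex  "in"
[2,3] NP\PP  lex  "chased"
[1,3] NP  >  k=2
[3,4] S\NP  lex  "dog"
[1,4] S  <  k=3
[0,4] S/(S\NP)  >  k=1
[4,5] S\NP  lex  "here"
[0,5] S  >  k=4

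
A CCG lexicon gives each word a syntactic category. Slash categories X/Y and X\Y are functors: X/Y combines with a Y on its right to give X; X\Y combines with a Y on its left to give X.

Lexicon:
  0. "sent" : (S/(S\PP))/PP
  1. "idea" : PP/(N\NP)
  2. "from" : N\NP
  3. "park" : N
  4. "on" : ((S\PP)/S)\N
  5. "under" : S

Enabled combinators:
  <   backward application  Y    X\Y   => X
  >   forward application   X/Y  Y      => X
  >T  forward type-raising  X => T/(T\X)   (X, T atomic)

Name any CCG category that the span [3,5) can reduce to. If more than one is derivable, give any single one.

[0,6] S   >
  [0,3] S/(S\PP)   >
    [0,1] "sent" : (S/(S\PP))/PP
    [1,3] PP   >
      [1,2] "idea" : PP/(N\NP)
      [2,3] "from" : N\NP
  [3,6] S\PP   >
    [3,5] (S\PP)/S   <
      [3,4] "park" : N
      [4,5] "on" : ((S\PP)/S)\N
    [5,6] "under" : S

(S\PP)/S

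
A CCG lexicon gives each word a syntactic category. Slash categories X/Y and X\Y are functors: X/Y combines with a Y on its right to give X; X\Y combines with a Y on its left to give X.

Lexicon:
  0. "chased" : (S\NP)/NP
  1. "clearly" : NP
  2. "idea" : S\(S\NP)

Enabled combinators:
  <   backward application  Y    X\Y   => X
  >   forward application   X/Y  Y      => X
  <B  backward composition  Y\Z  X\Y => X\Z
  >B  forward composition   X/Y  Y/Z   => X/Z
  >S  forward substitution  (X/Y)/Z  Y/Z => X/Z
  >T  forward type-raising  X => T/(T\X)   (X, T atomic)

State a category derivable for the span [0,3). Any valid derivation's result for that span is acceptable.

S

[0,3] S   <
  [0,2] S\NP   >
    [0,1] "chased" : (S\NP)/NP
    [1,2] "clearly" : NP
  [2,3] "idea" : S\(S\NP)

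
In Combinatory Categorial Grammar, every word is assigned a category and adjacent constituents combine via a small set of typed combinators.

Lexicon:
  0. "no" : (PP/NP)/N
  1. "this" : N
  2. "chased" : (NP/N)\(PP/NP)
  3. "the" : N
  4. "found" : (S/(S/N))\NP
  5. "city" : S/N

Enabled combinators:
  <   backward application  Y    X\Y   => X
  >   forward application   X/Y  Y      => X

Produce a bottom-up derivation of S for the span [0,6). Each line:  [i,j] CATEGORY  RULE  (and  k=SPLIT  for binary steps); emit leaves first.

[0,1] (PP/NP)/N  lex  "no"
[1,2] N  lex  "this"
[0,2] PP/NP  >  k=1
[2,3] (NP/N)\(PP/NP)  lex  "chased"
[0,3] NP/N  <  k=2
[3,4] N  lex  "the"
[0,4] NP  >  k=3
[4,5] (S/(S/N))\NP  lex  "found"
[0,5] S/(S/N)  <  k=4
[5,6] S/N  lex  "city"
[0,6] S  >  k=5

[0,6] S   >
  [0,5] S/(S/N)   <
    [0,4] NP   >
      [0,3] NP/N   <
        [0,2] PP/NP   >
          [0,1] "no" : (PP/NP)/N
          [1,2] "this" : N
        [2,3] "chased" : (NP/N)\(PP/NP)
      [3,4] "the" : N
    [4,5] "found" : (S/(S/N))\NP
  [5,6] "city" : S/N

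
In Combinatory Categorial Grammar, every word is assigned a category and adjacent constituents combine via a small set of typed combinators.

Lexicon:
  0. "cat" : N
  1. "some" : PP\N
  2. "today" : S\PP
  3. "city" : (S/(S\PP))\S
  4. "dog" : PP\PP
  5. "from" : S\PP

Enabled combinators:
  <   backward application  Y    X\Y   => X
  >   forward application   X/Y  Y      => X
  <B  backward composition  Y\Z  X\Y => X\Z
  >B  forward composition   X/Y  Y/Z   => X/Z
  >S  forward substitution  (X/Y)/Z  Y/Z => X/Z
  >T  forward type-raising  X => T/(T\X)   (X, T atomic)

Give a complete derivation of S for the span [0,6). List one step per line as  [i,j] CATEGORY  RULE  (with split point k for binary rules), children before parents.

[0,1] N  lex  "cat"
[1,2] PP\N  lex  "some"
[2,3] S\PP  lex  "today"
[1,3] S\N  <B  k=2
[0,3] S  <  k=1
[3,4] (S/(S\PP))\S  lex  "city"
[0,4] S/(S\PP)  <  k=3
[4,5] PP\PP  lex  "dog"
[5,6] S\PP  lex  "from"
[4,6] S\PP  <B  k=5
[0,6] S  >  k=4

[0,6] S   >
  [0,4] S/(S\PP)   <
    [0,3] S   <
      [0,1] "cat" : N
      [1,3] S\N   <B
        [1,2] "some" : PP\N
        [2,3] "today" : S\PP
    [3,4] "city" : (S/(S\PP))\S
  [4,6] S\PP   <B
    [4,5] "dog" : PP\PP
    [5,6] "from" : S\PP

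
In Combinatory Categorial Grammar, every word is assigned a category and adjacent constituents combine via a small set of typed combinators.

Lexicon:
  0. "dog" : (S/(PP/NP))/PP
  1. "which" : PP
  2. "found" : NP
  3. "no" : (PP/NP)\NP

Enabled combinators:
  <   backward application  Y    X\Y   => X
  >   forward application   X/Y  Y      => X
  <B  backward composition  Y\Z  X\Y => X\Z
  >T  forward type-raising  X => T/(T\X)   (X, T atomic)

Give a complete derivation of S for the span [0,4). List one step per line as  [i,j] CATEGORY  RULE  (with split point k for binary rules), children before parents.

[0,4] S   >
  [0,2] S/(PP/NP)   >
    [0,1] "dog" : (S/(PP/NP))/PP
    [1,2] "which" : PP
  [2,4] PP/NP   <
    [2,3] "found" : NP
    [3,4] "no" : (PP/NP)\NP

[0,1] (S/(PP/NP))/PP  lex  "dog"
[1,2] PP  lex  "which"
[0,2] S/(PP/NP)  >  k=1
[2,3] NP  lex  "found"
[3,4] (PP/NP)\NP  lex  "no"
[2,4] PP/NP  <  k=3
[0,4] S  >  k=2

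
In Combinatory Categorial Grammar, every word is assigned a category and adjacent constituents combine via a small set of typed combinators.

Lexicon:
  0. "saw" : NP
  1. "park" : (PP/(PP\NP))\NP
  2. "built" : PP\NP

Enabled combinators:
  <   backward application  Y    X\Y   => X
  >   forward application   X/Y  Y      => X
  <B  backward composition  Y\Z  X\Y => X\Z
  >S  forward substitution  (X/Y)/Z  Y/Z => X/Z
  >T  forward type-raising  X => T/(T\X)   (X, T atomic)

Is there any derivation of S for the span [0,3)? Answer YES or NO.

NO

NP (PP/(PP\NP))\NP PP\NP
CKY chart[0,3] = {N/(N\PP), NP/(NP\PP), PP, PP/(PP\PP), S/(S\PP)}; S ∉ chart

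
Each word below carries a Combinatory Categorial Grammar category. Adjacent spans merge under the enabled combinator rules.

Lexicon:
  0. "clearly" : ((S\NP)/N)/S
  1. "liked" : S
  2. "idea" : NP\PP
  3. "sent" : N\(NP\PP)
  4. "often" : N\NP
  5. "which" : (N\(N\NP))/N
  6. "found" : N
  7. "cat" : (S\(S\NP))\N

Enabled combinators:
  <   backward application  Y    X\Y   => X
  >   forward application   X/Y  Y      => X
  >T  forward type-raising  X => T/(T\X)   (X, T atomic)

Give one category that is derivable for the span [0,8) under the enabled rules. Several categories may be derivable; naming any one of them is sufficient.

[0,8] S   <
  [0,4] S\NP   >
    [0,2] (S\NP)/N   >
      [0,1] "clearly" : ((S\NP)/N)/S
      [1,2] "liked" : S
    [2,4] N   <
      [2,3] "idea" : NP\PP
      [3,4] "sent" : N\(NP\PP)
  [4,8] S\(S\NP)   <
    [4,7] N   <
      [4,5] "often" : N\NP
      [5,7] N\(N\NP)   >
        [5,6] "which" : (N\(N\NP))/N
        [6,7] "found" : N
    [7,8] "cat" : (S\(S\NP))\N

S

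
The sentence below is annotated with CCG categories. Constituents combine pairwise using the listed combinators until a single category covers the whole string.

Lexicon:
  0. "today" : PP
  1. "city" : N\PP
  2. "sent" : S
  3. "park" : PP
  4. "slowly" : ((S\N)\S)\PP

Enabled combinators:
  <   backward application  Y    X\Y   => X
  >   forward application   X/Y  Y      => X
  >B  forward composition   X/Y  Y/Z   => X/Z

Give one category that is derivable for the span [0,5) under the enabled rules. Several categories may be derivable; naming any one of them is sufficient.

S

[0,5] S   <
  [0,2] N   <
    [0,1] "today" : PP
    [1,2] "city" : N\PP
  [2,5] S\N   <
    [2,3] "sent" : S
    [3,5] (S\N)\S   <
      [3,4] "park" : PP
      [4,5] "slowly" : ((S\N)\S)\PP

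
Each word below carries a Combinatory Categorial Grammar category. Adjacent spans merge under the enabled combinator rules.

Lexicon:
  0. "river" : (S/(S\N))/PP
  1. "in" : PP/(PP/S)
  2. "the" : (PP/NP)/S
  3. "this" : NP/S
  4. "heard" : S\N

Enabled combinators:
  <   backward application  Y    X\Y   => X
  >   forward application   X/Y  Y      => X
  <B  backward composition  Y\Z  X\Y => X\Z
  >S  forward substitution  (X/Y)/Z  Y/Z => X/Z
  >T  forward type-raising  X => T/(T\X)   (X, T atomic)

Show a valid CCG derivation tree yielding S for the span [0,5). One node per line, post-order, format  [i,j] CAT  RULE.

[0,5] S   >
  [0,4] S/(S\N)   >
    [0,1] "river" : (S/(S\N))/PP
    [1,4] PP   >
      [1,2] "in" : PP/(PP/S)
      [2,4] PP/S   >S
        [2,3] "the" : (PP/NP)/S
        [3,4] "this" : NP/S
  [4,5] "heard" : S\N

[0,1] (S/(S\N))/PP  lex  "river"
[1,2] PP/(PP/S)  lex  "in"
[2,3] (PP/NP)/S  lex  "the"
[3,4] NP/S  lex  "this"
[2,4] PP/S  >S  k=3
[1,4] PP  >  k=2
[0,4] S/(S\N)  >  k=1
[4,5] S\N  lex  "heard"
[0,5] S  >  k=4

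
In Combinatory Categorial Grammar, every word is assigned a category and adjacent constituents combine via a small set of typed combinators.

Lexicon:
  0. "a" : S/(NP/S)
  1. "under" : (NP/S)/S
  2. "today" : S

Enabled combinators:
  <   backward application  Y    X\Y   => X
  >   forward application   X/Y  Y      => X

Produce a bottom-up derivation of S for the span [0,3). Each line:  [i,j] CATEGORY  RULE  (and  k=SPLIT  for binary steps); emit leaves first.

[0,3] S   >
  [0,1] "a" : S/(NP/S)
  [1,3] NP/S   >
    [1,2] "under" : (NP/S)/S
    [2,3] "today" : S

[0,1] S/(NP/S)  lex  "a"
[1,2] (NP/S)/S  lex  "under"
[2,3] S  lex  "today"
[1,3] NP/S  >  k=2
[0,3] S  >  k=1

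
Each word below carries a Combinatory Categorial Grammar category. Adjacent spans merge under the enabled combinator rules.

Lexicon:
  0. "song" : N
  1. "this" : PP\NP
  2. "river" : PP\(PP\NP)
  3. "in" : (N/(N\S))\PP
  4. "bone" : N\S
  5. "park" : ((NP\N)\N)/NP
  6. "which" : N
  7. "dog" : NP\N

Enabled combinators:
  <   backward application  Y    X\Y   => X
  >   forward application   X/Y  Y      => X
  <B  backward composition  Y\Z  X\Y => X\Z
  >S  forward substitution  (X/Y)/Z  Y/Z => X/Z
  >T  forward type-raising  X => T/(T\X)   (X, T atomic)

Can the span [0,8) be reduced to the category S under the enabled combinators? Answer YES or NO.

N PP\NP PP\(PP\NP) (N/(N\S))\PP N\S ((NP\N)\N)/NP N NP\N
CKY chart[0,8] = {N/(N\NP), NP, NP/(NP\NP), PP/(PP\NP), S/(S\NP)}; S ∉ chart

NO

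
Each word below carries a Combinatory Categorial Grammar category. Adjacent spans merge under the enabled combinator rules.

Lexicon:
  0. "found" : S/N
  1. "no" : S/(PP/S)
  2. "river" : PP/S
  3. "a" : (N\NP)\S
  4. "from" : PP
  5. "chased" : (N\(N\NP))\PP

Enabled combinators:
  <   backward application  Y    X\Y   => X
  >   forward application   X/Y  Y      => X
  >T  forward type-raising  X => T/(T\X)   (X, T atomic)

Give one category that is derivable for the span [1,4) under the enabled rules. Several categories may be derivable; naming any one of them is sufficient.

[0,6] S   >
  [0,1] "found" : S/N
  [1,6] N   <
    [1,4] N\NP   <
      [1,3] S   >
        [1,2] "no" : S/(PP/S)
        [2,3] "river" : PP/S
      [3,4] "a" : (N\NP)\S
    [4,6] N\(N\NP)   <
      [4,5] "from" : PP
      [5,6] "chased" : (N\(N\NP))\PP

N\NP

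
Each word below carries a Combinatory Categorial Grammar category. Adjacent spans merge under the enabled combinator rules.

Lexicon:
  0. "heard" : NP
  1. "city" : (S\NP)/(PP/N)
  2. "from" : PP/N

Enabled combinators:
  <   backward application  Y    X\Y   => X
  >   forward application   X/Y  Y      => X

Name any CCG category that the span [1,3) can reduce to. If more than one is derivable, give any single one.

S\NP

[0,3] S   <
  [0,1] "heard" : NP
  [1,3] S\NP   >
    [1,2] "city" : (S\NP)/(PP/N)
    [2,3] "from" : PP/N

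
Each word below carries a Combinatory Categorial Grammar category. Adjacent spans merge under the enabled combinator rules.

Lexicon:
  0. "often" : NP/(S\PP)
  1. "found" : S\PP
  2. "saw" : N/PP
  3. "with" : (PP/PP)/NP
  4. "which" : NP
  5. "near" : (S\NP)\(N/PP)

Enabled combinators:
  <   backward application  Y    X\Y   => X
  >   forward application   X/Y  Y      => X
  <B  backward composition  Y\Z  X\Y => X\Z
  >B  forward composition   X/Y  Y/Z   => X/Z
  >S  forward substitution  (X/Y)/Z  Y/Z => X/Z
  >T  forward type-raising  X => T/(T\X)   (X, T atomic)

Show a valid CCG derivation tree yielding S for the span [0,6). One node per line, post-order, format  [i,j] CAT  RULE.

[0,1] NP/(S\PP)  lex  "often"
[1,2] S\PP  lex  "found"
[0,2] NP  >  k=1
[2,3] N/PP  lex  "saw"
[3,4] (PP/PP)/NP  lex  "with"
[4,5] NP  lex  "which"
[3,5] PP/PP  >  k=4
[2,5] N/PP  >B  k=3
[5,6] (S\NP)\(N/PP)  lex  "near"
[2,6] S\NP  <  k=5
[0,6] S  <  k=2

[0,6] S   <
  [0,2] NP   >
    [0,1] "often" : NP/(S\PP)
    [1,2] "found" : S\PP
  [2,6] S\NP   <
    [2,5] N/PP   >B
      [2,3] "saw" : N/PP
      [3,5] PP/PP   >
        [3,4] "with" : (PP/PP)/NP
        [4,5] "which" : NP
    [5,6] "near" : (S\NP)\(N/PP)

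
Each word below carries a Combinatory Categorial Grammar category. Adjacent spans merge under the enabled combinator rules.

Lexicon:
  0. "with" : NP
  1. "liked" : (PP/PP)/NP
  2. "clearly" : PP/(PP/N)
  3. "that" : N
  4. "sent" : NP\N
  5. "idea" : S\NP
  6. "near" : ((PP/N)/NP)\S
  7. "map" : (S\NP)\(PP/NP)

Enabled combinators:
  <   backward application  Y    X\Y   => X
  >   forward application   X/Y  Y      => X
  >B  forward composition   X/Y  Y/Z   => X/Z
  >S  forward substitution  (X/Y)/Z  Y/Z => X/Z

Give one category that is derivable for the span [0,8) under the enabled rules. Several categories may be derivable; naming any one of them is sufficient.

S

[0,8] S   <
  [0,1] "with" : NP
  [1,8] S\NP   <
    [1,7] PP/NP   >S
      [1,2] "liked" : (PP/PP)/NP
      [2,7] PP/NP   >B
        [2,3] "clearly" : PP/(PP/N)
        [3,7] (PP/N)/NP   <
          [3,6] S   <
            [3,5] NP   <
              [3,4] "that" : N
              [4,5] "sent" : NP\N
            [5,6] "idea" : S\NP
          [6,7] "near" : ((PP/N)/NP)\S
    [7,8] "map" : (S\NP)\(PP/NP)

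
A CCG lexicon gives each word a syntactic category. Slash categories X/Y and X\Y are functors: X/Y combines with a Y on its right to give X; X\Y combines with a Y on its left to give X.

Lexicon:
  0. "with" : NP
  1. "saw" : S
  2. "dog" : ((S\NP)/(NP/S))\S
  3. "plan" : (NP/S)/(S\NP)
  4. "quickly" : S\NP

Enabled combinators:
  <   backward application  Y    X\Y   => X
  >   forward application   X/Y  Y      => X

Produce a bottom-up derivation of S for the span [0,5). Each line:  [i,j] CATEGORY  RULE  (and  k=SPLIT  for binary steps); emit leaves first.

[0,5] S   <
  [0,1] "with" : NP
  [1,5] S\NP   >
    [1,3] (S\NP)/(NP/S)   <
      [1,2] "saw" : S
      [2,3] "dog" : ((S\NP)/(NP/S))\S
    [3,5] NP/S   >
      [3,4] "plan" : (NP/S)/(S\NP)
      [4,5] "quickly" : S\NP

[0,1] NP  lex  "with"
[1,2] S  lex  "saw"
[2,3] ((S\NP)/(NP/S))\S  lex  "dog"
[1,3] (S\NP)/(NP/S)  <  k=2
[3,4] (NP/S)/(S\NP)  lex  "plan"
[4,5] S\NP  lex  "quickly"
[3,5] NP/S  >  k=4
[1,5] S\NP  >  k=3
[0,5] S  <  k=1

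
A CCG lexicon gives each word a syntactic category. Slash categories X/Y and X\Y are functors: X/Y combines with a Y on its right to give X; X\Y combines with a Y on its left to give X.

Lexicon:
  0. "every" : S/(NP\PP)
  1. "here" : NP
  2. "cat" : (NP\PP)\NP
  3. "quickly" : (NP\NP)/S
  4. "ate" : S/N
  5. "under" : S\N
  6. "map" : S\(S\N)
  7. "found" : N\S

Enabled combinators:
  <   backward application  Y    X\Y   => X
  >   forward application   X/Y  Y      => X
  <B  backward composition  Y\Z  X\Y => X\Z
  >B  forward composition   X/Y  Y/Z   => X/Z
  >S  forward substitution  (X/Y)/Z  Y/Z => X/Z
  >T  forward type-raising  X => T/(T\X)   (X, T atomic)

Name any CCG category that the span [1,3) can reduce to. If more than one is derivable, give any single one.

NP\PP

[0,8] S   >
  [0,1] "every" : S/(NP\PP)
  [1,8] NP\PP   <B
    [1,3] NP\PP   <
      [1,2] "here" : NP
      [2,3] "cat" : (NP\PP)\NP
    [3,8] NP\NP   >
      [3,4] "quickly" : (NP\NP)/S
      [4,8] S   >
        [4,5] "ate" : S/N
        [5,8] N   <
          [5,7] S   <
            [5,6] "under" : S\N
            [6,7] "map" : S\(S\N)
          [7,8] "found" : N\S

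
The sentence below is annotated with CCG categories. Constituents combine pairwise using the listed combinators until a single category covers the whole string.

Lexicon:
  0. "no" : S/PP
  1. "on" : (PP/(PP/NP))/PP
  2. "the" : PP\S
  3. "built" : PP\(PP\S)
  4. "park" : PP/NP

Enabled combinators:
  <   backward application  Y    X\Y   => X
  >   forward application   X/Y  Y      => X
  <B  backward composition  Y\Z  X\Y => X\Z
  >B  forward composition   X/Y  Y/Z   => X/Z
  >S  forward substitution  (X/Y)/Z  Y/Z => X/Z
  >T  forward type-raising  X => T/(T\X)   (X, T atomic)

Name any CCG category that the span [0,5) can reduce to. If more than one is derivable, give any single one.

[0,5] S   >
  [0,1] "no" : S/PP
  [1,5] PP   >
    [1,4] PP/(PP/NP)   >
      [1,2] "on" : (PP/(PP/NP))/PP
      [2,4] PP   <
        [2,3] "the" : PP\S
        [3,4] "built" : PP\(PP\S)
    [4,5] "park" : PP/NP

S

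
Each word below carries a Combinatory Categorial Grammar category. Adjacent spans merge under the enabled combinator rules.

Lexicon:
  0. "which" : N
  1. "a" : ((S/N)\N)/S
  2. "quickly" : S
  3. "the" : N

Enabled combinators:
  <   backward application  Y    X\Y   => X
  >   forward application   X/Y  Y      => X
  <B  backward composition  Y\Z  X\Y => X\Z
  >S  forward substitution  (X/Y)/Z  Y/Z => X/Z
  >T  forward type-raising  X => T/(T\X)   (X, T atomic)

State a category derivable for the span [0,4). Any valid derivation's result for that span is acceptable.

[0,4] S   >
  [0,3] S/N   <
    [0,1] "which" : N
    [1,3] (S/N)\N   >
      [1,2] "a" : ((S/N)\N)/S
      [2,3] "quickly" : S
  [3,4] "the" : N

S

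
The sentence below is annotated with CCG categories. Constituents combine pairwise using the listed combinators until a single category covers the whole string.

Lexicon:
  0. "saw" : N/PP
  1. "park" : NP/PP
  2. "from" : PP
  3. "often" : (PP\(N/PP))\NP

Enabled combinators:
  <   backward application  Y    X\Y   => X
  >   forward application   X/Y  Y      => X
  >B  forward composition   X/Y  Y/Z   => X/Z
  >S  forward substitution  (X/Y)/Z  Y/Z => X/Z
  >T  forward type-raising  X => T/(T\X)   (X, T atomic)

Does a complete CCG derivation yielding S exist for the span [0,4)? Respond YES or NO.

N/PP NP/PP PP (PP\(N/PP))\NP
CKY chart[0,4] = {N/(N\PP), NP/(NP\PP), PP, PP/(PP\PP), S/(S\PP)}; S ∉ chart

NO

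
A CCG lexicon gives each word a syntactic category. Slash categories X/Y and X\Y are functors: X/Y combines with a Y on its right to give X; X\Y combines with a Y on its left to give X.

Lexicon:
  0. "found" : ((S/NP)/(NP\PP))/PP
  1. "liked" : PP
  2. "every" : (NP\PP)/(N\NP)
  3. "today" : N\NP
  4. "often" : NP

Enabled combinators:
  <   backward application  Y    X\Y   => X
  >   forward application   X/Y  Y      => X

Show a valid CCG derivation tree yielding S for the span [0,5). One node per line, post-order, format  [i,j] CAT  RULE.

[0,5] S   >
  [0,4] S/NP   >
    [0,2] (S/NP)/(NP\PP)   >
      [0,1] "found" : ((S/NP)/(NP\PP))/PP
      [1,2] "liked" : PP
    [2,4] NP\PP   >
      [2,3] "every" : (NP\PP)/(N\NP)
      [3,4] "today" : N\NP
  [4,5] "often" : NP

[0,1] ((S/NP)/(NP\PP))/PP  lex  "found"
[1,2] PP  lex  "liked"
[0,2] (S/NP)/(NP\PP)  >  k=1
[2,3] (NP\PP)/(N\NP)  lex  "every"
[3,4] N\NP  lex  "today"
[2,4] NP\PP  >  k=3
[0,4] S/NP  >  k=2
[4,5] NP  lex  "often"
[0,5] S  >  k=4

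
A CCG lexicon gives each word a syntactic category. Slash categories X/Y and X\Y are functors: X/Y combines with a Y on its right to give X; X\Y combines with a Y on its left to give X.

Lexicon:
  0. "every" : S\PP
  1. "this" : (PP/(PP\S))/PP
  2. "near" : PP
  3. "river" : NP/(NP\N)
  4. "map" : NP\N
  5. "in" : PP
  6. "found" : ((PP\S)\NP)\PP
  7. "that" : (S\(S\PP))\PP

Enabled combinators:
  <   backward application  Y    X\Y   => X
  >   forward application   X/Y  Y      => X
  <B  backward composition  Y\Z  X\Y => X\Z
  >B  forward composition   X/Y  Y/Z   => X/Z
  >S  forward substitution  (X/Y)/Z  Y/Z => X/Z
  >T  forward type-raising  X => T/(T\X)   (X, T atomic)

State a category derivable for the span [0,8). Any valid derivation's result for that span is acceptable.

S

[0,8] S   <
  [0,1] "every" : S\PP
  [1,8] S\(S\PP)   <
    [1,7] PP   >
      [1,3] PP/(PP\S)   >
        [1,2] "this" : (PP/(PP\S))/PP
        [2,3] "near" : PP
      [3,7] PP\S   <
        [3,5] NP   >
          [3,4] "river" : NP/(NP\N)
          [4,5] "map" : NP\N
        [5,7] (PP\S)\NP   <
          [5,6] "in" : PP
          [6,7] "found" : ((PP\S)\NP)\PP
    [7,8] "that" : (S\(S\PP))\PP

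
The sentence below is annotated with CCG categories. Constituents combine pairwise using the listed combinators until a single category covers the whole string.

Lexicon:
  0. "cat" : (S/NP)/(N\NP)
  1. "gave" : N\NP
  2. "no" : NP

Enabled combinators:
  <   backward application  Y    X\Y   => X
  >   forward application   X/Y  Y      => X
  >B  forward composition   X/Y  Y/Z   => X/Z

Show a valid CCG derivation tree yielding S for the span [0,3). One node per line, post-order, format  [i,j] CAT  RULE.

[0,1] (S/NP)/(N\NP)  lex  "cat"
[1,2] N\NP  lex  "gave"
[0,2] S/NP  >  k=1
[2,3] NP  lex  "no"
[0,3] S  >  k=2

[0,3] S   >
  [0,2] S/NP   >
    [0,1] "cat" : (S/NP)/(N\NP)
    [1,2] "gave" : N\NP
  [2,3] "no" : NP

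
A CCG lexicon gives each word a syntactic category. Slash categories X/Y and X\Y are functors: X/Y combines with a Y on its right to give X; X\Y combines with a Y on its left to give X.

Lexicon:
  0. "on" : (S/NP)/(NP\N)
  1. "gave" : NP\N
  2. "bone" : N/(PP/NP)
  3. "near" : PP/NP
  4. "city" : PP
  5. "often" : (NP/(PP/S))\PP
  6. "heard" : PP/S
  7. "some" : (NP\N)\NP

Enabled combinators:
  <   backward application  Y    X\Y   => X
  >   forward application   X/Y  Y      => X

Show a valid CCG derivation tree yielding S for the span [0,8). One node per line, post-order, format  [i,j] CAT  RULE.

[0,8] S   >
  [0,2] S/NP   >
    [0,1] "on" : (S/NP)/(NP\N)
    [1,2] "gave" : NP\N
  [2,8] NP   <
    [2,4] N   >
      [2,3] "bone" : N/(PP/NP)
      [3,4] "near" : PP/NP
    [4,8] NP\N   <
      [4,7] NP   >
        [4,6] NP/(PP/S)   <
          [4,5] "city" : PP
          [5,6] "often" : (NP/(PP/S))\PP
        [6,7] "heard" : PP/S
      [7,8] "some" : (NP\N)\NP

[0,1] (S/NP)/(NP\N)  lex  "on"
[1,2] NP\N  lex  "gave"
[0,2] S/NP  >  k=1
[2,3] N/(PP/NP)  lex  "bone"
[3,4] PP/NP  lex  "near"
[2,4] N  >  k=3
[4,5] PP  lex  "city"
[5,6] (NP/(PP/S))\PP  lex  "often"
[4,6] NP/(PP/S)  <  k=5
[6,7] PP/S  lex  "heard"
[4,7] NP  >  k=6
[7,8] (NP\N)\NP  lex  "some"
[4,8] NP\N  <  k=7
[2,8] NP  <  k=4
[0,8] S  >  k=2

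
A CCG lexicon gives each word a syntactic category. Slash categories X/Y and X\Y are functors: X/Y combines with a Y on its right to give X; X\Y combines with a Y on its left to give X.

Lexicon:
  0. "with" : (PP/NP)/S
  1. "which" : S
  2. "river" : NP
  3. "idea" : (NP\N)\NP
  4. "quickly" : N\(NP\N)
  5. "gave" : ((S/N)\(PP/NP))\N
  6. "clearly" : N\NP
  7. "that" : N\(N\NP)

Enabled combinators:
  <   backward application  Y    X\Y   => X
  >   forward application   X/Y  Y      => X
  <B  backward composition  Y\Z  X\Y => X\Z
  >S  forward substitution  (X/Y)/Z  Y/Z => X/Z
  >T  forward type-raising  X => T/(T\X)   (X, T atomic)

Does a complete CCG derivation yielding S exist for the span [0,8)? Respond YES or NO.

YES

[0,8] S   >
  [0,6] S/N   <
    [0,2] PP/NP   >
      [0,1] "with" : (PP/NP)/S
      [1,2] "which" : S
    [2,6] (S/N)\(PP/NP)   <
      [2,5] N   <
        [2,3] "river" : NP
        [3,5] N\NP   <B
          [3,4] "idea" : (NP\N)\NP
          [4,5] "quickly" : N\(NP\N)
      [5,6] "gave" : ((S/N)\(PP/NP))\N
  [6,8] N   <
    [6,7] "clearly" : N\NP
    [7,8] "that" : N\(N\NP)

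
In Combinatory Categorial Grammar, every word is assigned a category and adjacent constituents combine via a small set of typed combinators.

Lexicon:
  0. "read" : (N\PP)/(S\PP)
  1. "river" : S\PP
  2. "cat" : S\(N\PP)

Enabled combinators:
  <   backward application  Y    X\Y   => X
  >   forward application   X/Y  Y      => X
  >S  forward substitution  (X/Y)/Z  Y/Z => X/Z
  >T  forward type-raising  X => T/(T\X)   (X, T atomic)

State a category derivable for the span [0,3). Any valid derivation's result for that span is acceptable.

[0,3] S   <
  [0,2] N\PP   >
    [0,1] "read" : (N\PP)/(S\PP)
    [1,2] "river" : S\PP
  [2,3] "cat" : S\(N\PP)

S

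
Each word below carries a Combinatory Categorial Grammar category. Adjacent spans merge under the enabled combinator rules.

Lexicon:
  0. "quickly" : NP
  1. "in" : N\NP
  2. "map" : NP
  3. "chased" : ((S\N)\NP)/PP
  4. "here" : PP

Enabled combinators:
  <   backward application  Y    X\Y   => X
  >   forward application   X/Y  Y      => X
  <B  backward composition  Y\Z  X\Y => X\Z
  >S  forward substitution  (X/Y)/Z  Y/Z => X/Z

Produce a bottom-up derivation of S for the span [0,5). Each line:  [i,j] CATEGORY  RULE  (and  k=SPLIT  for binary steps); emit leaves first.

[0,5] S   <
  [0,2] N   <
    [0,1] "quickly" : NP
    [1,2] "in" : N\NP
  [2,5] S\N   <
    [2,3] "map" : NP
    [3,5] (S\N)\NP   >
      [3,4] "chased" : ((S\N)\NP)/PP
      [4,5] "here" : PP

[0,1] NP  lex  "quickly"
[1,2] N\NP  lex  "in"
[0,2] N  <  k=1
[2,3] NP  lex  "map"
[3,4] ((S\N)\NP)/PP  lex  "chased"
[4,5] PP  lex  "here"
[3,5] (S\N)\NP  >  k=4
[2,5] S\N  <  k=3
[0,5] S  <  k=2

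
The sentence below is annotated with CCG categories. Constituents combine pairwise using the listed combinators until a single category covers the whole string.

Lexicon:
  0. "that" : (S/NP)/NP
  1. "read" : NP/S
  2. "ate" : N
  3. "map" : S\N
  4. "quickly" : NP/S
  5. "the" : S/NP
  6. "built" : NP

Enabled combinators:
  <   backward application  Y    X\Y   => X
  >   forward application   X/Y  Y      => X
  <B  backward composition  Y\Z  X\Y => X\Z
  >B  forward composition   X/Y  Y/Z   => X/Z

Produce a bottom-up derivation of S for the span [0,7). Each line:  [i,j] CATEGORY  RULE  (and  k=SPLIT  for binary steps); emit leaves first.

[0,7] S   >
  [0,4] S/NP   >
    [0,1] "that" : (S/NP)/NP
    [1,4] NP   >
      [1,2] "read" : NP/S
      [2,4] S   <
        [2,3] "ate" : N
        [3,4] "map" : S\N
  [4,7] NP   >
    [4,5] "quickly" : NP/S
    [5,7] S   >
      [5,6] "the" : S/NP
      [6,7] "built" : NP

[0,1] (S/NP)/NP  lex  "that"
[1,2] NP/S  lex  "read"
[2,3] N  lex  "ate"
[3,4] S\N  lex  "map"
[2,4] S  <  k=3
[1,4] NP  >  k=2
[0,4] S/NP  >  k=1
[4,5] NP/S  lex  "quickly"
[5,6] S/NP  lex  "the"
[6,7] NP  lex  "built"
[5,7] S  >  k=6
[4,7] NP  >  k=5
[0,7] S  >  k=4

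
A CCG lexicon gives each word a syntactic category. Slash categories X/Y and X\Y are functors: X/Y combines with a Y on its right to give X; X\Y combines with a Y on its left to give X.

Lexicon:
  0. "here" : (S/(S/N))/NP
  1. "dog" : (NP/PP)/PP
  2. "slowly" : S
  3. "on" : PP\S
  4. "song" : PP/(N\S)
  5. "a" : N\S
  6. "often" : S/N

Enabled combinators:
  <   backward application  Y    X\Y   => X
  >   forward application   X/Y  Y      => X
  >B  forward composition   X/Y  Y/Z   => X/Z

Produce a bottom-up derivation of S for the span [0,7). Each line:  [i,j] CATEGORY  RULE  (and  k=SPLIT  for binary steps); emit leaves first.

[0,1] (S/(S/N))/NP  lex  "here"
[1,2] (NP/PP)/PP  lex  "dog"
[2,3] S  lex  "slowly"
[3,4] PP\S  lex  "on"
[2,4] PP  <  k=3
[1,4] NP/PP  >  k=2
[4,5] PP/(N\S)  lex  "song"
[5,6] N\S  lex  "a"
[4,6] PP  >  k=5
[1,6] NP  >  k=4
[0,6] S/(S/N)  >  k=1
[6,7] S/N  lex  "often"
[0,7] S  >  k=6

[0,7] S   >
  [0,6] S/(S/N)   >
    [0,1] "here" : (S/(S/N))/NP
    [1,6] NP   >
      [1,4] NP/PP   >
        [1,2] "dog" : (NP/PP)/PP
        [2,4] PP   <
          [2,3] "slowly" : S
          [3,4] "on" : PP\S
      [4,6] PP   >
        [4,5] "song" : PP/(N\S)
        [5,6] "a" : N\S
  [6,7] "often" : S/N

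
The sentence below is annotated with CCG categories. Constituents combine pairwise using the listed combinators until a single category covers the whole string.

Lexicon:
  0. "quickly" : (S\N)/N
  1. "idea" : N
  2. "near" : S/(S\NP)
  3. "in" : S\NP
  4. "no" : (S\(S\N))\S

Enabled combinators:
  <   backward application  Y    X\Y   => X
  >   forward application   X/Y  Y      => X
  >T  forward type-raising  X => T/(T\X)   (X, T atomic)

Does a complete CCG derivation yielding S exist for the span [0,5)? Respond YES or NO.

[0,5] S   <
  [0,2] S\N   >
    [0,1] "quickly" : (S\N)/N
    [1,2] "idea" : N
  [2,5] S\(S\N)   <
    [2,4] S   >
      [2,3] "near" : S/(S\NP)
      [3,4] "in" : S\NP
    [4,5] "no" : (S\(S\N))\S

YES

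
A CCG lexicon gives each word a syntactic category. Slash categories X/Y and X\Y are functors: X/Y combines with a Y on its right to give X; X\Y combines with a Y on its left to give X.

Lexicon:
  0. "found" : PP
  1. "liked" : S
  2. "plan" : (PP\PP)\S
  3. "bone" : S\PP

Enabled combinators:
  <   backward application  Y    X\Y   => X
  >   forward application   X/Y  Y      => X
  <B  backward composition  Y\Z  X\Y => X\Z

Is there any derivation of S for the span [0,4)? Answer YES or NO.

YES

[0,4] S   <
  [0,1] "found" : PP
  [1,4] S\PP   <B
    [1,3] PP\PP   <
      [1,2] "liked" : S
      [2,3] "plan" : (PP\PP)\S
    [3,4] "bone" : S\PP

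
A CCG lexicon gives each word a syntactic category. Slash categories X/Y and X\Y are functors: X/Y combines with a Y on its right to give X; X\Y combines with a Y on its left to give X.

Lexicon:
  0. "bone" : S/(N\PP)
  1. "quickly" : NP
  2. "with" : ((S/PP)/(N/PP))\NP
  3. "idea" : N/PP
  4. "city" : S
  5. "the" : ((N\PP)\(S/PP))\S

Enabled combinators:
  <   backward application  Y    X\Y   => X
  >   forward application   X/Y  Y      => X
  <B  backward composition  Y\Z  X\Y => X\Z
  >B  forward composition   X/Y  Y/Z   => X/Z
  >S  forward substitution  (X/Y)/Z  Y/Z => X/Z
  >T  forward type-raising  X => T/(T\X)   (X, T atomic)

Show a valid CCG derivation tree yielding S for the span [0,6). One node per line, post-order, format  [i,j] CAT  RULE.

[0,1] S/(N\PP)  lex  "bone"
[1,2] NP  lex  "quickly"
[2,3] ((S/PP)/(N/PP))\NP  lex  "with"
[1,3] (S/PP)/(N/PP)  <  k=2
[3,4] N/PP  lex  "idea"
[1,4] S/PP  >  k=3
[4,5] S  lex  "city"
[5,6] ((N\PP)\(S/PP))\S  lex  "the"
[4,6] (N\PP)\(S/PP)  <  k=5
[1,6] N\PP  <  k=4
[0,6] S  >  k=1

[0,6] S   >
  [0,1] "bone" : S/(N\PP)
  [1,6] N\PP   <
    [1,4] S/PP   >
      [1,3] (S/PP)/(N/PP)   <
        [1,2] "quickly" : NP
        [2,3] "with" : ((S/PP)/(N/PP))\NP
      [3,4] "idea" : N/PP
    [4,6] (N\PP)\(S/PP)   <
      [4,5] "city" : S
      [5,6] "the" : ((N\PP)\(S/PP))\S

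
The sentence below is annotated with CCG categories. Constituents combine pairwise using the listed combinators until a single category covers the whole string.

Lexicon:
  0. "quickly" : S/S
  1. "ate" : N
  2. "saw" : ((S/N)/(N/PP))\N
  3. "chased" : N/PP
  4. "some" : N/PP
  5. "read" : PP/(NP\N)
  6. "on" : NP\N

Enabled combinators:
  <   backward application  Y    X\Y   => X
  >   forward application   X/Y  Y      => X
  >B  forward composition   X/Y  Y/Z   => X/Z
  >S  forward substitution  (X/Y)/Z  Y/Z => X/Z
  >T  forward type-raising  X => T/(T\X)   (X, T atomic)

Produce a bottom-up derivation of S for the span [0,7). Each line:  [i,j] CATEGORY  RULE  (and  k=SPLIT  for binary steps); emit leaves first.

[0,7] S   >
  [0,4] S/N   >B
    [0,1] "quickly" : S/S
    [1,4] S/N   >
      [1,3] (S/N)/(N/PP)   <
        [1,2] "ate" : N
        [2,3] "saw" : ((S/N)/(N/PP))\N
      [3,4] "chased" : N/PP
  [4,7] N   >
    [4,5] "some" : N/PP
    [5,7] PP   >
      [5,6] "read" : PP/(NP\N)
      [6,7] "on" : NP\N

[0,1] S/S  lex  "quickly"
[1,2] N  lex  "ate"
[2,3] ((S/N)/(N/PP))\N  lex  "saw"
[1,3] (S/N)/(N/PP)  <  k=2
[3,4] N/PP  lex  "chased"
[1,4] S/N  >  k=3
[0,4] S/N  >B  k=1
[4,5] N/PP  lex  "some"
[5,6] PP/(NP\N)  lex  "read"
[6,7] NP\N  lex  "on"
[5,7] PP  >  k=6
[4,7] N  >  k=5
[0,7] S  >  k=4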